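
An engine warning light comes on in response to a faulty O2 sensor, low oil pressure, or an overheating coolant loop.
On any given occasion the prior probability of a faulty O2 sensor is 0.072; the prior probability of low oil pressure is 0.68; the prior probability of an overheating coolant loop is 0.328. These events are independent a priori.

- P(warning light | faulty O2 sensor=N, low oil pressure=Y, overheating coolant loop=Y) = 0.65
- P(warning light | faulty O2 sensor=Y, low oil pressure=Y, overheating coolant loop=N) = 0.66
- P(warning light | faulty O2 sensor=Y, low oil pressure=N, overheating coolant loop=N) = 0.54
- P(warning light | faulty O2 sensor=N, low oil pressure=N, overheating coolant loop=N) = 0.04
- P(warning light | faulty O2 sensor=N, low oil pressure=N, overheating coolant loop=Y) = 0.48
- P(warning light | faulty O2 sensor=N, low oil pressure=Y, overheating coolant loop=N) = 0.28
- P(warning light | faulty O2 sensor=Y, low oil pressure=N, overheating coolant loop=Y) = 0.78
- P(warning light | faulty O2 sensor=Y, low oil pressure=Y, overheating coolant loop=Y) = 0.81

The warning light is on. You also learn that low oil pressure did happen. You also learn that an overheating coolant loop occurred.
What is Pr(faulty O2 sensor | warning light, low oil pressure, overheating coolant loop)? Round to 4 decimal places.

For the numerator, keep only faulty O2 sensor=true terms: 0.81*0.072 = 0.058320
Denominator P(warning light | low oil pressure, overheating coolant loop): 0.65*0.928 + 0.81*0.072 = 0.661520
Posterior = 0.058320 / 0.661520 ≈ 0.0882

Pr(faulty O2 sensor | warning light, low oil pressure, overheating coolant loop) ≈ 0.0882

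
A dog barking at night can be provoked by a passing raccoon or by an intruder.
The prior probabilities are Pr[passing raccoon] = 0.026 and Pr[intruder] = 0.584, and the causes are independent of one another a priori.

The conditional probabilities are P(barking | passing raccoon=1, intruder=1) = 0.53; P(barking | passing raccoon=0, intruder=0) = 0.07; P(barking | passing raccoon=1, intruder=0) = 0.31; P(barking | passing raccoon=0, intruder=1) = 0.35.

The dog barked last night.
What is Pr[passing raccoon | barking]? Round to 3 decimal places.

Enumerate the 4 (passing raccoon, intruder) configurations and weight by the priors:
  P(barking) = 0.07·0.974·0.416 + 0.35·0.974·0.584 + 0.31·0.026·0.416 + 0.53·0.026·0.584
        = 0.028363 + 0.199086 + 0.003353 + 0.008048 = 0.238850
Keeping only the passing raccoon-present terms gives 0.011401, so
  P(passing raccoon | barking) = 0.011401 / 0.238850 ≈ 0.048

Pr[passing raccoon | barking] ≈ 0.048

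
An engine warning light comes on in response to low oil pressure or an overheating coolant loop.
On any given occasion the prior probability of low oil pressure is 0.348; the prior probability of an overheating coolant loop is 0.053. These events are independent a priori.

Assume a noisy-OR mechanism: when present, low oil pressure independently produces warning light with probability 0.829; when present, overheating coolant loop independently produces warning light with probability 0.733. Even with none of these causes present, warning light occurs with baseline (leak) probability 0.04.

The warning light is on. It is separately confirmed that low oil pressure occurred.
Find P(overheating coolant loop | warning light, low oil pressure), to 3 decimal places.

P(overheating coolant loop | warning light, low oil pressure) ≈ 0.060

Under noisy-OR, P(warning light | causes) = 1 − (1−0.04)·∏(1−qᵢ) over the active causes.
P(warning light | low oil pressure) = 0.83584*0.947 + 0.956169*0.053 = 0.791540 + 0.050677 = 0.842217
The overheating coolant loop-present share is 0.956169*0.053 = 0.050677.
Hence the posterior is 0.050677/0.842217 ≈ 0.060.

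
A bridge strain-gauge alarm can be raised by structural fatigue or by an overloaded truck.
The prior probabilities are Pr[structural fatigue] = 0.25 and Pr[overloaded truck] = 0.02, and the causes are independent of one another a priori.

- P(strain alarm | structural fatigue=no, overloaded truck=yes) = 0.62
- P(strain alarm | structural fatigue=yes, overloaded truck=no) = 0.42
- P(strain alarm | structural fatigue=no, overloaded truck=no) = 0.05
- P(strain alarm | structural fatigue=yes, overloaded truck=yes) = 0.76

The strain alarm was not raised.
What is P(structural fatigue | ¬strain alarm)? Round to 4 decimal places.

P(¬strain alarm) = 0.95*0.75*0.98 + 0.38*0.75*0.02 + 0.58*0.25*0.98 + 0.24*0.25*0.02 = 0.698250 + 0.005700 + 0.142100 + 0.001200 = 0.847250
The structural fatigue-present share is 0.142100 + 0.001200 = 0.143300.
Hence the posterior is 0.143300/0.847250 ≈ 0.1691.

P(structural fatigue | ¬strain alarm) ≈ 0.1691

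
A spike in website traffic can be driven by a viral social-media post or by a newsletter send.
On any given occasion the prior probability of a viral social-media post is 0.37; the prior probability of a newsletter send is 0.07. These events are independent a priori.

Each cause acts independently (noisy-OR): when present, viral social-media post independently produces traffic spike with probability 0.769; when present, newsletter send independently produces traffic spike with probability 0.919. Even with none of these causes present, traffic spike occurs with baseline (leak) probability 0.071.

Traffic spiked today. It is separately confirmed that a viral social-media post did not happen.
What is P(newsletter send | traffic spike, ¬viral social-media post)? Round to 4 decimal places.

P(newsletter send | traffic spike, ¬viral social-media post) ≈ 0.4950

Under noisy-OR, P(traffic spike | causes) = 1 − (1−0.071)·∏(1−qᵢ) over the active causes.
Numerator (weight on configurations with newsletter send): 0.924751×0.07 = 0.064733
Normalizer over all consistent configurations: 0.071×0.93 + 0.924751×0.07 = 0.130763
Posterior = 0.064733 / 0.130763 ≈ 0.4950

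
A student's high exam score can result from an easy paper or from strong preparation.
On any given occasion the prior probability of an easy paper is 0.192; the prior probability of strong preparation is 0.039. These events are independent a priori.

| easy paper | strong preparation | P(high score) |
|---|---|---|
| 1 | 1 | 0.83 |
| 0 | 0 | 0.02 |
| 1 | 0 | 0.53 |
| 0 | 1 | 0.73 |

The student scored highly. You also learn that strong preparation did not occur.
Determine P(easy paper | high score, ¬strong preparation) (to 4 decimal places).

P(easy paper | high score, ¬strong preparation) ≈ 0.8630

Sum P(high score|·) weighted by the priors over both values of easy paper:
  P(high score | ¬strong preparation) = 0.02*0.808 + 0.53*0.192
        = 0.016160 + 0.101760 = 0.117920
The terms with easy paper present sum to 0.101760, so
  P(easy paper | high score, ¬strong preparation) = 0.101760 / 0.117920 ≈ 0.8630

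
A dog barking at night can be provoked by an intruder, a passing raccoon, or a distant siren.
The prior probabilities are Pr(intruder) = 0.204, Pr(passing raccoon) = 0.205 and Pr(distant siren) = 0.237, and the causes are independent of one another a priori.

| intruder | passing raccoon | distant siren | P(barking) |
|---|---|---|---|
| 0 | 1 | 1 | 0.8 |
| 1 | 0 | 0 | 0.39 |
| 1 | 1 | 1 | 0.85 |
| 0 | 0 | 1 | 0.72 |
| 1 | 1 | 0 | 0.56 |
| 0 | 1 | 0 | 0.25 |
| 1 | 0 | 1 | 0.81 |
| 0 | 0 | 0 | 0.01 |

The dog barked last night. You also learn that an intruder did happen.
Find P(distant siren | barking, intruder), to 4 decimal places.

Weight on distant siren=true, given the evidence: 0.152616 + 0.041297 = 0.193913
Denominator P(barking | intruder): 0.39×0.795×0.763 + 0.81×0.795×0.237 + 0.56×0.205×0.763 + 0.85×0.205×0.237 = 0.518073
Posterior = 0.193913 / 0.518073 ≈ 0.3743

P(distant siren | barking, intruder) ≈ 0.3743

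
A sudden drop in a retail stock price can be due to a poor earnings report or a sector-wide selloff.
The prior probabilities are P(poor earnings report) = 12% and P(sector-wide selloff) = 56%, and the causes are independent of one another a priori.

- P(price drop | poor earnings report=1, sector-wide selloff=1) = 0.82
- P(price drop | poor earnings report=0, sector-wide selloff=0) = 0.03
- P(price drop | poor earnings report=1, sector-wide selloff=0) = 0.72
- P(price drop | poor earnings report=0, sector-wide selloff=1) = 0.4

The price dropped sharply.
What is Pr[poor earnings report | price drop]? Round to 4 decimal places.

Pr[poor earnings report | price drop] ≈ 0.3085

By total probability over the 4 (poor earnings report, sector-wide selloff) configurations:
  P(price drop) = 0.03×0.88×0.44 + 0.4×0.88×0.56 + 0.72×0.12×0.44 + 0.82×0.12×0.56
        = 0.011616 + 0.197120 + 0.038016 + 0.055104 = 0.301856
The terms with poor earnings report present sum to 0.093120, so
  P(poor earnings report | price drop) = 0.093120 / 0.301856 ≈ 0.3085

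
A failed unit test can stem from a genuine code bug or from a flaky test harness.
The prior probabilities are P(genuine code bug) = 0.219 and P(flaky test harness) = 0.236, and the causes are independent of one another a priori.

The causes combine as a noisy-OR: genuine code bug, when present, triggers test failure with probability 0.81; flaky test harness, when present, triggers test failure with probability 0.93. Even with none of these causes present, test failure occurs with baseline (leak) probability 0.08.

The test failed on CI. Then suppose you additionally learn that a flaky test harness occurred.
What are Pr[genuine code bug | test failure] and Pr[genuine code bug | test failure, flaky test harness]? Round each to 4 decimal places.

Pr[genuine code bug | test failure] ≈ 0.4621; Pr[genuine code bug | test failure, flaky test harness] ≈ 0.2284

Under noisy-OR, P(test failure | causes) = 1 − (1−0.08)·∏(1−qᵢ) over the active causes.
P(test failure) = 0.08×0.781×0.764 + 0.9356×0.781×0.236 + 0.8252×0.219×0.764 + 0.987764×0.219×0.236 = 0.047735 + 0.172446 + 0.138069 + 0.051052 = 0.409302
The genuine code bug-present share is 0.138069 + 0.051052 = 0.189121.
Hence the posterior is 0.189121/0.409302 ≈ 0.4621.

Now also conditioning on flaky test harness=true:
Numerator (weight on configurations with genuine code bug): 0.987764*0.219 = 0.216320
Normalizer over all consistent configurations: 0.9356*0.781 + 0.987764*0.219 = 0.947024
Posterior = 0.216320 / 0.947024 ≈ 0.2284
— flaky test harness explains away the evidence for genuine code bug.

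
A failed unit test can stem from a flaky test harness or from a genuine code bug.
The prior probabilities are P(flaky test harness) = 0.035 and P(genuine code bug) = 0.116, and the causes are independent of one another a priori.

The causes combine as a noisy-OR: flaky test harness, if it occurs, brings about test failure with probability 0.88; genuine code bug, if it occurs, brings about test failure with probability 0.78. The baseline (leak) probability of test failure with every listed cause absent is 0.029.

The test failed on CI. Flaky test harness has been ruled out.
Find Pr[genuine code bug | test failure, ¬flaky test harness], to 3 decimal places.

Under noisy-OR, P(test failure | causes) = 1 − (1−0.029)·∏(1−qᵢ) over the active causes.
P(test failure | ¬flaky test harness) = 0.029*0.884 + 0.78638*0.116 = 0.025636 + 0.091220 = 0.116856
The genuine code bug-present share is 0.78638*0.116 = 0.091220.
Hence the posterior is 0.091220/0.116856 ≈ 0.781.

Pr[genuine code bug | test failure, ¬flaky test harness] ≈ 0.781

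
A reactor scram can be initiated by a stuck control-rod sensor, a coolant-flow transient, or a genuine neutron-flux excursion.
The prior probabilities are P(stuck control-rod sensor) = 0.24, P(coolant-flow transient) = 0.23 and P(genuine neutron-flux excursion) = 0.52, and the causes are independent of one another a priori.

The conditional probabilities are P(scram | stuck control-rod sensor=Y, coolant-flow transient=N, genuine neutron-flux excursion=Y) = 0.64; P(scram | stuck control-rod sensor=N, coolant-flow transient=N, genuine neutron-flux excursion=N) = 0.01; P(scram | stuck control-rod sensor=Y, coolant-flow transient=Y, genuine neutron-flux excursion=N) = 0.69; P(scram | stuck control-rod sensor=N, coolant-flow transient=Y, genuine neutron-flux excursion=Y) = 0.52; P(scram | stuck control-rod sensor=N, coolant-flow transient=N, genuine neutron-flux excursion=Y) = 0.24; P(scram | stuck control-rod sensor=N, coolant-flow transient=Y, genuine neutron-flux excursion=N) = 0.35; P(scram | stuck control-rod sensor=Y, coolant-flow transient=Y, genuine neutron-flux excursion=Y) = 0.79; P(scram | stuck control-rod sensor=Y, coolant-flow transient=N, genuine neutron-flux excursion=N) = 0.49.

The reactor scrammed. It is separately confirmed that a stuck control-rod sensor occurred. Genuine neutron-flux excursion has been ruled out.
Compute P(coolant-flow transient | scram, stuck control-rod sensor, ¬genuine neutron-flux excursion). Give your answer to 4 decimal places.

For the numerator, keep only coolant-flow transient=true terms: 0.69×0.23 = 0.158700
Denominator P(scram | stuck control-rod sensor, ¬genuine neutron-flux excursion): 0.49×0.77 + 0.69×0.23 = 0.536000
Posterior = 0.158700 / 0.536000 ≈ 0.2961

P(coolant-flow transient | scram, stuck control-rod sensor, ¬genuine neutron-flux excursion) ≈ 0.2961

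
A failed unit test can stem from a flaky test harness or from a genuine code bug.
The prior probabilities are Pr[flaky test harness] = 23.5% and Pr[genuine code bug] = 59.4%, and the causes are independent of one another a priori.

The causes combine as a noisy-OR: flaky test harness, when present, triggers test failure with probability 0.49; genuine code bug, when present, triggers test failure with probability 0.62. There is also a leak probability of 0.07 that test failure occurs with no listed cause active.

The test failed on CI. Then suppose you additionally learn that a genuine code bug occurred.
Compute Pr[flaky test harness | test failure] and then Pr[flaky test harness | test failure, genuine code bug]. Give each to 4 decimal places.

Pr[flaky test harness | test failure] ≈ 0.3428; Pr[flaky test harness | test failure, genuine code bug] ≈ 0.2803

Under noisy-OR, P(test failure | causes) = 1 − (1−0.07)·∏(1−qᵢ) over the active causes.
Sum P(test failure|·) weighted by the priors over the 4 (flaky test harness, genuine code bug) configurations:
  P(test failure) = 0.07*0.765*0.406 + 0.6466*0.765*0.594 + 0.5257*0.235*0.406 + 0.819766*0.235*0.594
        = 0.021741 + 0.293822 + 0.050157 + 0.114431 = 0.480151
Configurations with flaky test harness contribute 0.164588, so
  P(flaky test harness | test failure) = 0.164588 / 0.480151 ≈ 0.3428

Now also conditioning on genuine code bug=true:
P(test failure | genuine code bug) = 0.6466×0.765 + 0.819766×0.235 = 0.494649 + 0.192645 = 0.687294
The flaky test harness-present share is 0.819766×0.235 = 0.192645.
Hence the posterior is 0.192645/0.687294 ≈ 0.2803.
The drop from 0.3428 to 0.2803 is the explaining-away (discounting) effect.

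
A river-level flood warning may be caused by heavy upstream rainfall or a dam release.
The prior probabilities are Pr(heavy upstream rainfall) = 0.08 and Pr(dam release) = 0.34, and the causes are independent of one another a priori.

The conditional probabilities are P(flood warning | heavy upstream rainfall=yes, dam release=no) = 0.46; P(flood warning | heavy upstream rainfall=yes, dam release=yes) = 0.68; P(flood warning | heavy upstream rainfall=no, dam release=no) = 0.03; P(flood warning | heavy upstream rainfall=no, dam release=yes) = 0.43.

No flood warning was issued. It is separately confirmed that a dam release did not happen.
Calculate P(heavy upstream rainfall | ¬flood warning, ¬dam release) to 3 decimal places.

P(heavy upstream rainfall | ¬flood warning, ¬dam release) ≈ 0.046

P(¬flood warning | ¬dam release) = 0.97·0.92 + 0.54·0.08 = 0.892400 + 0.043200 = 0.935600
Restricting to configurations with heavy upstream rainfall present: 0.54·0.08 = 0.043200.
So P(heavy upstream rainfall | ¬flood warning, ¬dam release) = 0.043200/0.935600 ≈ 0.046.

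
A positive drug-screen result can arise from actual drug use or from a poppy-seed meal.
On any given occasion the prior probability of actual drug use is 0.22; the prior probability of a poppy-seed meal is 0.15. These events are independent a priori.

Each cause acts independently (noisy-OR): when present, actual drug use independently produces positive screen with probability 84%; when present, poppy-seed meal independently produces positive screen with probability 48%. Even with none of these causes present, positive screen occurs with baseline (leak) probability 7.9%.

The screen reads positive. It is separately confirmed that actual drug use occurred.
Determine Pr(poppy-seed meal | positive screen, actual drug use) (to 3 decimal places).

Under noisy-OR, P(positive screen | causes) = 1 − (1−0.079)·∏(1−qᵢ) over the active causes.
P(positive screen | actual drug use) = 0.85264·0.85 + 0.923373·0.15 = 0.724744 + 0.138506 = 0.863250
Restricting to configurations with poppy-seed meal present: 0.923373·0.15 = 0.138506.
Hence the posterior is 0.138506/0.863250 ≈ 0.160.

Pr(poppy-seed meal | positive screen, actual drug use) ≈ 0.160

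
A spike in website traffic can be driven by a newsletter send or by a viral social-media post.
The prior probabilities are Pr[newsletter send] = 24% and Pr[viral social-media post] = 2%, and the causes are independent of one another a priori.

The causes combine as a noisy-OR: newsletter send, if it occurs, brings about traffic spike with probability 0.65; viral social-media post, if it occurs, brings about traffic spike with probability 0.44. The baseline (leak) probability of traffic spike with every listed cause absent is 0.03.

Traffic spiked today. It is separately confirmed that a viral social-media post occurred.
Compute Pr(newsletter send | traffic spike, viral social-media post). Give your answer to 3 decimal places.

Under noisy-OR, P(traffic spike | causes) = 1 − (1−0.03)·∏(1−qᵢ) over the active causes.
P(traffic spike | viral social-media post) = 0.4568·0.76 + 0.80988·0.24 = 0.347168 + 0.194371 = 0.541539
Restricting to configurations with newsletter send present: 0.80988·0.24 = 0.194371.
So P(newsletter send | traffic spike, viral social-media post) = 0.194371/0.541539 ≈ 0.359.

Pr(newsletter send | traffic spike, viral social-media post) ≈ 0.359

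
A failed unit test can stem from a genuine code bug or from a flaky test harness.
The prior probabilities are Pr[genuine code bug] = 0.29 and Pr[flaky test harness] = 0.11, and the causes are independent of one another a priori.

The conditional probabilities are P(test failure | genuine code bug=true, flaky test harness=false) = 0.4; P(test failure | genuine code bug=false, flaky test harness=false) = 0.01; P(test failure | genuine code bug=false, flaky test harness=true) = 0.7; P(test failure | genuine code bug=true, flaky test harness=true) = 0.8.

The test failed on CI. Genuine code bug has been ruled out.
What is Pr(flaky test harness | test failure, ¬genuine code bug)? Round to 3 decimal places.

Pr(flaky test harness | test failure, ¬genuine code bug) ≈ 0.896

Enumerate both values of flaky test harness and weight by the priors:
  P(test failure | ¬genuine code bug) = 0.01*0.89 + 0.7*0.11
        = 0.008900 + 0.077000 = 0.085900
The terms with flaky test harness present sum to 0.077000, so
  P(flaky test harness | test failure, ¬genuine code bug) = 0.077000 / 0.085900 ≈ 0.896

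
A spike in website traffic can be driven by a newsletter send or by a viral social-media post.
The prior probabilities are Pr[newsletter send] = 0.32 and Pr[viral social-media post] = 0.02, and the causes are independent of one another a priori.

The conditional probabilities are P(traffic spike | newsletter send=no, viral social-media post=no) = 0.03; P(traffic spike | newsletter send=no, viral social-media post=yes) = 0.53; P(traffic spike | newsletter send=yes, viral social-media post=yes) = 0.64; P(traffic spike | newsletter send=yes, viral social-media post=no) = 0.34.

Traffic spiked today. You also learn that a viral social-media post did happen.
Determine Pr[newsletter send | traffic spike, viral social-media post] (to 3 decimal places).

By total probability over both values of newsletter send:
  P(traffic spike | viral social-media post) = 0.53×0.68 + 0.64×0.32
        = 0.360400 + 0.204800 = 0.565200
Configurations with newsletter send contribute 0.204800, so
  P(newsletter send | traffic spike, viral social-media post) = 0.204800 / 0.565200 ≈ 0.362

Pr[newsletter send | traffic spike, viral social-media post] ≈ 0.362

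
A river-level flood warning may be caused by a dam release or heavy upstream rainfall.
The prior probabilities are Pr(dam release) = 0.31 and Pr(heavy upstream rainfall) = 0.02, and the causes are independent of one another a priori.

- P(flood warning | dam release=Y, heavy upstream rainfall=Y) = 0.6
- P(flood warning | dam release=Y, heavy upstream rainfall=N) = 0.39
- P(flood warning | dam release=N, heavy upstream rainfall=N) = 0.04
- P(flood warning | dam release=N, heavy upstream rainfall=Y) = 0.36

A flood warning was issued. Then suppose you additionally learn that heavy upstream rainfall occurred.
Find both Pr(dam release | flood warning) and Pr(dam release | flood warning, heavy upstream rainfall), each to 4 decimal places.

Numerator (weight on configurations with dam release): 0.118482 + 0.003720 = 0.122202
Denominator P(flood warning): 0.04×0.69×0.98 + 0.36×0.69×0.02 + 0.39×0.31×0.98 + 0.6×0.31×0.02 = 0.154218
Posterior = 0.122202 / 0.154218 ≈ 0.7924

With the extra evidence:
P(flood warning | heavy upstream rainfall) = 0.36×0.69 + 0.6×0.31 = 0.248400 + 0.186000 = 0.434400
The dam release-present share is 0.6×0.31 = 0.186000.
So P(dam release | flood warning, heavy upstream rainfall) = 0.186000/0.434400 ≈ 0.4282.
This is intercausal reasoning (explaining away): once heavy upstream rainfall accounts for the flood warning, dam release becomes less likely.

Pr(dam release | flood warning) ≈ 0.7924; Pr(dam release | flood warning, heavy upstream rainfall) ≈ 0.4282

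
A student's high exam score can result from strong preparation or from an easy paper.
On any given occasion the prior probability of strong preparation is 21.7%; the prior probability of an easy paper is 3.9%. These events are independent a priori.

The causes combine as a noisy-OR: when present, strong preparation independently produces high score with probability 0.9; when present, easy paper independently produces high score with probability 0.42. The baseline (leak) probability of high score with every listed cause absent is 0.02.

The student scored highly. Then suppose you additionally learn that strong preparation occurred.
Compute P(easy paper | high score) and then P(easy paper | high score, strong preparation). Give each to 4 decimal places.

P(easy paper | high score) ≈ 0.0943; P(easy paper | high score, strong preparation) ≈ 0.0407

Under noisy-OR, P(high score | causes) = 1 − (1−0.02)·∏(1−qᵢ) over the active causes.
For the numerator, keep only easy paper=true terms: 0.013180 + 0.007982 = 0.021162
Denominator P(high score): 0.02*0.783*0.961 + 0.4316*0.783*0.039 + 0.902*0.217*0.961 + 0.94316*0.217*0.039 = 0.224311
P(easy paper | high score) = 0.021162/0.224311 ≈ 0.0943

Now also conditioning on strong preparation=true:
Enumerate both values of easy paper and weight by the priors:
  P(high score | strong preparation) = 0.902·0.961 + 0.94316·0.039
        = 0.866822 + 0.036783 = 0.903605
The terms with easy paper present sum to 0.036783, so
  P(easy paper | high score, strong preparation) = 0.036783 / 0.903605 ≈ 0.0407
Conditioning on strong preparation lowers the posterior on easy paper: the classic explaining-away effect in a common-effect structure.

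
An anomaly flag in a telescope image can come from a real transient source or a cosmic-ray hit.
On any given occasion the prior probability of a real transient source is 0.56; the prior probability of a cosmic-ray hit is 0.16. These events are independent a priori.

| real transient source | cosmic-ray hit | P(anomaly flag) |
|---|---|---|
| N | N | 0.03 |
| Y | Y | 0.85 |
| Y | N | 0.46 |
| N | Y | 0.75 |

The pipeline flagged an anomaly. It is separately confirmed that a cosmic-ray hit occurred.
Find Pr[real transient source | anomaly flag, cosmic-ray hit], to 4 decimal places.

P(anomaly flag | cosmic-ray hit) = 0.75·0.44 + 0.85·0.56 = 0.330000 + 0.476000 = 0.806000
Of this, 0.476000 comes from 0.85·0.56 (the real transient source=true cases).
P(real transient source | anomaly flag, cosmic-ray hit) = 0.476000 / 0.806000 ≈ 0.5906

Pr[real transient source | anomaly flag, cosmic-ray hit] ≈ 0.5906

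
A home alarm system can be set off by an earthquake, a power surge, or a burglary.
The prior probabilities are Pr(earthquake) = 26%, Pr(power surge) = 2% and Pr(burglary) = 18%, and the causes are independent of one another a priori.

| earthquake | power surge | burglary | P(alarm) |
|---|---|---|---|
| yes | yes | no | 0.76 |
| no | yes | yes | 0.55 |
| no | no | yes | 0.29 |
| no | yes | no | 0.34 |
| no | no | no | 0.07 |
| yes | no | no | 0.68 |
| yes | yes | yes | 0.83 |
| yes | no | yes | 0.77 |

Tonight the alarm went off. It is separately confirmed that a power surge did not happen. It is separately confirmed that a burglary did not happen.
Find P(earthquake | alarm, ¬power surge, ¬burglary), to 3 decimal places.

By total probability over both values of earthquake:
  P(alarm | ¬power surge, ¬burglary) = 0.07*0.74 + 0.68*0.26
        = 0.051800 + 0.176800 = 0.228600
Configurations with earthquake contribute 0.176800, so
  P(earthquake | alarm, ¬power surge, ¬burglary) = 0.176800 / 0.228600 ≈ 0.773

P(earthquake | alarm, ¬power surge, ¬burglary) ≈ 0.773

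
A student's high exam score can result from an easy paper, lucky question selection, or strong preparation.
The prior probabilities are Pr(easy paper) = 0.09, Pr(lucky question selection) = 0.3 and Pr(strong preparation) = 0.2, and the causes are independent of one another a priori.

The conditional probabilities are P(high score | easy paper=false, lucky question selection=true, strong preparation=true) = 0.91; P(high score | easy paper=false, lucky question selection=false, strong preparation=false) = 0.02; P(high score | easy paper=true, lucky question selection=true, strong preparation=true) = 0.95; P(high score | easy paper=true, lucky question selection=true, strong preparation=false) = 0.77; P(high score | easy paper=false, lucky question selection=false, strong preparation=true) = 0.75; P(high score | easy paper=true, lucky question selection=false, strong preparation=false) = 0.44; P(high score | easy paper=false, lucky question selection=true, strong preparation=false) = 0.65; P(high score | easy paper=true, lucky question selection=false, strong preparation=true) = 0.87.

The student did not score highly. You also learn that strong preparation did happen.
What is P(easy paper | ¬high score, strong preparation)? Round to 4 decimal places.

For the numerator, keep only easy paper=true terms: 0.008190 + 0.001350 = 0.009540
Denominator P(¬high score | strong preparation): 0.25×0.91×0.7 + 0.09×0.91×0.3 + 0.13×0.09×0.7 + 0.05×0.09×0.3 = 0.193360
Posterior = 0.009540 / 0.193360 ≈ 0.0493

P(easy paper | ¬high score, strong preparation) ≈ 0.0493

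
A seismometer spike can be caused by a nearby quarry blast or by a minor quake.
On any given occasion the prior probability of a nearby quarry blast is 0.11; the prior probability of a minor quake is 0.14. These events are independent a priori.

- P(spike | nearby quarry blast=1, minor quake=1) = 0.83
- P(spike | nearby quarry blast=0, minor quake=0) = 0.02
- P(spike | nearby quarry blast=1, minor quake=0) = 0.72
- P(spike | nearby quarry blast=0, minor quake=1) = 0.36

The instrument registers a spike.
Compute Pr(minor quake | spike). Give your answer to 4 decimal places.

Pr(minor quake | spike) ≈ 0.4086

Sum P(spike|·) weighted by the priors over the 4 (nearby quarry blast, minor quake) configurations:
  P(spike) = 0.02·0.89·0.86 + 0.36·0.89·0.14 + 0.72·0.11·0.86 + 0.83·0.11·0.14
        = 0.015308 + 0.044856 + 0.068112 + 0.012782 = 0.141058
The terms with minor quake present sum to 0.057638, so
  P(minor quake | spike) = 0.057638 / 0.141058 ≈ 0.4086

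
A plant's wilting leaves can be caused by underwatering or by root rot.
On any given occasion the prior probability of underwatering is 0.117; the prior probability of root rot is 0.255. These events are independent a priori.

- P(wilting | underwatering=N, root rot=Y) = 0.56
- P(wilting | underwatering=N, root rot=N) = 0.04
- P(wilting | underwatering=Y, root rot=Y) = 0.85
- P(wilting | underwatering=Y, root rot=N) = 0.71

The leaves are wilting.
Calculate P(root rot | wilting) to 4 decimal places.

By total probability over the 4 (underwatering, root rot) configurations:
  P(wilting) = 0.04×0.883×0.745 + 0.56×0.883×0.255 + 0.71×0.117×0.745 + 0.85×0.117×0.255
        = 0.026313 + 0.126092 + 0.061887 + 0.025360 = 0.239652
Keeping only the root rot-present terms gives 0.151452, so
  P(root rot | wilting) = 0.151452 / 0.239652 ≈ 0.6320

P(root rot | wilting) ≈ 0.6320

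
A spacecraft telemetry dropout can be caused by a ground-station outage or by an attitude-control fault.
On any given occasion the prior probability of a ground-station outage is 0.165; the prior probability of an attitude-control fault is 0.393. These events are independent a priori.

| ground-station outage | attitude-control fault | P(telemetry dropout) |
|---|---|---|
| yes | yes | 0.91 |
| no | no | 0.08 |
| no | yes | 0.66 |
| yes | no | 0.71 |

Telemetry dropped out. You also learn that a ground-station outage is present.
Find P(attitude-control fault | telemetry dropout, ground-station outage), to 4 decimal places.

P(telemetry dropout | ground-station outage) = 0.71*0.607 + 0.91*0.393 = 0.430970 + 0.357630 = 0.788600
Restricting to configurations with attitude-control fault present: 0.91*0.393 = 0.357630.
Hence the posterior is 0.357630/0.788600 ≈ 0.4535.

P(attitude-control fault | telemetry dropout, ground-station outage) ≈ 0.4535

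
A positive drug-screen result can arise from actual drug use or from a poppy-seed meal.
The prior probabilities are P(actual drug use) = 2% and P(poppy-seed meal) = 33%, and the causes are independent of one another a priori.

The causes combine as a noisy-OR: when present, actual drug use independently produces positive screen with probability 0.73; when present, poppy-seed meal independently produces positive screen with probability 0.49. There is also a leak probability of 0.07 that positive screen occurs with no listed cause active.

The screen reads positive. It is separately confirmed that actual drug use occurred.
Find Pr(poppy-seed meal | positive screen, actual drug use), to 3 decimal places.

Pr(poppy-seed meal | positive screen, actual drug use) ≈ 0.364

Under noisy-OR, P(positive screen | causes) = 1 − (1−0.07)·∏(1−qᵢ) over the active causes.
Sum P(positive screen|·) weighted by the priors over both values of poppy-seed meal:
  P(positive screen | actual drug use) = 0.7489×0.67 + 0.871939×0.33
        = 0.501763 + 0.287740 = 0.789503
Configurations with poppy-seed meal contribute 0.287740, so
  P(poppy-seed meal | positive screen, actual drug use) = 0.287740 / 0.789503 ≈ 0.364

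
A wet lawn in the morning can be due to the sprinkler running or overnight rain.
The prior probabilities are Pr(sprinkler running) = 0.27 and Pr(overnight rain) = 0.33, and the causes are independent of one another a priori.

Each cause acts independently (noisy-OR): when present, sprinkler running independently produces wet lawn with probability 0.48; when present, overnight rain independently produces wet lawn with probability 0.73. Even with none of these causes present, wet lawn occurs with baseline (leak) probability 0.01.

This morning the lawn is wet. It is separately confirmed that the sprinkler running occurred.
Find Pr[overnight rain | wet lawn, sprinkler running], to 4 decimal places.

Under noisy-OR, P(wet lawn | causes) = 1 − (1−0.01)·∏(1−qᵢ) over the active causes.
For the numerator, keep only overnight rain=true terms: 0.861004*0.33 = 0.284131
The normalizing constant is 0.4852*0.67 + 0.861004*0.33 = 0.609215
Posterior = 0.284131 / 0.609215 ≈ 0.4664

Pr[overnight rain | wet lawn, sprinkler running] ≈ 0.4664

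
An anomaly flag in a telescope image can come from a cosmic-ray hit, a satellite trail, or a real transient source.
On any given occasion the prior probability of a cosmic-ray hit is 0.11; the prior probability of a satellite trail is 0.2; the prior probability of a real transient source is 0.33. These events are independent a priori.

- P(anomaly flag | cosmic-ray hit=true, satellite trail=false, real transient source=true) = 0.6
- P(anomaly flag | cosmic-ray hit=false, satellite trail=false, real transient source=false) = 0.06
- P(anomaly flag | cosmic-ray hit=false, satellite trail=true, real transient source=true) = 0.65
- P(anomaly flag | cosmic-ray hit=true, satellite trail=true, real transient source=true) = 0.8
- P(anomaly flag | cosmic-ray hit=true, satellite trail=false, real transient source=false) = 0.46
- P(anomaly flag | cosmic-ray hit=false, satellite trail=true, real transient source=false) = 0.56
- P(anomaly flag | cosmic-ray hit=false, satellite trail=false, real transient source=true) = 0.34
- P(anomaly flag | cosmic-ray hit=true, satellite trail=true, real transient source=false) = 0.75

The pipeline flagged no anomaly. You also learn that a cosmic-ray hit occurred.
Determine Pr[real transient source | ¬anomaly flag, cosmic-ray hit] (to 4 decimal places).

Numerator (weight on configurations with real transient source): 0.105600 + 0.013200 = 0.118800
Normalizer over all consistent configurations: 0.54×0.8×0.67 + 0.4×0.8×0.33 + 0.25×0.2×0.67 + 0.2×0.2×0.33 = 0.441740
Posterior = 0.118800 / 0.441740 ≈ 0.2689

Pr[real transient source | ¬anomaly flag, cosmic-ray hit] ≈ 0.2689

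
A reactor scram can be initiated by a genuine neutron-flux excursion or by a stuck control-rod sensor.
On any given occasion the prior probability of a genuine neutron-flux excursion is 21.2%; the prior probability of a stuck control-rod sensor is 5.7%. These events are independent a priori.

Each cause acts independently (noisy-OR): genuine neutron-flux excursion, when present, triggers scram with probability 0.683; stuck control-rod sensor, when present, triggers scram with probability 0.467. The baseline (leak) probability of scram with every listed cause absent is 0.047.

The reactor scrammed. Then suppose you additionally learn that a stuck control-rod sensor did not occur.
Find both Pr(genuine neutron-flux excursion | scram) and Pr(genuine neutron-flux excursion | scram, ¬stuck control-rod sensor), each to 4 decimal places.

Pr(genuine neutron-flux excursion | scram) ≈ 0.7241; Pr(genuine neutron-flux excursion | scram, ¬stuck control-rod sensor) ≈ 0.7998

Under noisy-OR, P(scram | causes) = 1 − (1−0.047)·∏(1−qᵢ) over the active causes.
Enumerate the 4 (genuine neutron-flux excursion, stuck control-rod sensor) configurations and weight by the priors:
  P(scram) = 0.047*0.788*0.943 + 0.492051*0.788*0.057 + 0.697899*0.212*0.943 + 0.83898*0.212*0.057
        = 0.034925 + 0.022101 + 0.139521 + 0.010138 = 0.206685
Keeping only the genuine neutron-flux excursion-present terms gives 0.149659, so
  P(genuine neutron-flux excursion | scram) = 0.149659 / 0.206685 ≈ 0.7241

With the extra evidence:
P(scram | ¬stuck control-rod sensor) = 0.047*0.788 + 0.697899*0.212 = 0.037036 + 0.147955 = 0.184991
Of this, 0.147955 comes from 0.697899*0.212 (the genuine neutron-flux excursion=true cases).
So P(genuine neutron-flux excursion | scram, ¬stuck control-rod sensor) = 0.147955/0.184991 ≈ 0.7998.
Ruling out stuck control-rod sensor raises the posterior on genuine neutron-flux excursion — the flip side of explaining away.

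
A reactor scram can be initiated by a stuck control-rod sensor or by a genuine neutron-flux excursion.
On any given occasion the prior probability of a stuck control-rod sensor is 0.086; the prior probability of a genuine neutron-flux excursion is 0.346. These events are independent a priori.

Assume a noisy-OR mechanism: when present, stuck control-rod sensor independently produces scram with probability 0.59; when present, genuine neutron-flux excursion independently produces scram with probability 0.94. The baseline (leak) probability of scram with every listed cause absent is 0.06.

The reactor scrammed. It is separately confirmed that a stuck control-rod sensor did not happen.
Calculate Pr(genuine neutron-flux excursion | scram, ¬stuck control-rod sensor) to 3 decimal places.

Under noisy-OR, P(scram | causes) = 1 − (1−0.06)·∏(1−qᵢ) over the active causes.
Numerator (weight on configurations with genuine neutron-flux excursion): 0.9436×0.346 = 0.326486
Normalizer over all consistent configurations: 0.06×0.654 + 0.9436×0.346 = 0.365726
P(genuine neutron-flux excursion | scram, ¬stuck control-rod sensor) = 0.326486/0.365726 ≈ 0.893

Pr(genuine neutron-flux excursion | scram, ¬stuck control-rod sensor) ≈ 0.893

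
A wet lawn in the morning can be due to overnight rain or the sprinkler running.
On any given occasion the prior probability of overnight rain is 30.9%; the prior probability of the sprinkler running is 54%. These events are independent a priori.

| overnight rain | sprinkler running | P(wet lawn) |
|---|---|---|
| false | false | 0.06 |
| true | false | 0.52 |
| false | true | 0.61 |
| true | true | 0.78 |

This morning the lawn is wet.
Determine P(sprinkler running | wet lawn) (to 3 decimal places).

Sum P(wet lawn|·) weighted by the priors over the 4 (overnight rain, sprinkler running) configurations:
  P(wet lawn) = 0.06*0.691*0.46 + 0.61*0.691*0.54 + 0.52*0.309*0.46 + 0.78*0.309*0.54
        = 0.019072 + 0.227615 + 0.073913 + 0.130151 = 0.450751
The terms with sprinkler running present sum to 0.357766, so
  P(sprinkler running | wet lawn) = 0.357766 / 0.450751 ≈ 0.794

P(sprinkler running | wet lawn) ≈ 0.794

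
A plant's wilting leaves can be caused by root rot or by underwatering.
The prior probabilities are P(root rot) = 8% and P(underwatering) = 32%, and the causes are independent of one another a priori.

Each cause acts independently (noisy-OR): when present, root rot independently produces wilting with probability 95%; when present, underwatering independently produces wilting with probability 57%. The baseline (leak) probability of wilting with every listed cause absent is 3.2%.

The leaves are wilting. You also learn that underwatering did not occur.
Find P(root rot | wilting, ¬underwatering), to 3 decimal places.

Under noisy-OR, P(wilting | causes) = 1 − (1−0.032)·∏(1−qᵢ) over the active causes.
Sum P(wilting|·) weighted by the priors over both values of root rot:
  P(wilting | ¬underwatering) = 0.032*0.92 + 0.9516*0.08
        = 0.029440 + 0.076128 = 0.105568
The terms with root rot present sum to 0.076128, so
  P(root rot | wilting, ¬underwatering) = 0.076128 / 0.105568 ≈ 0.721

P(root rot | wilting, ¬underwatering) ≈ 0.721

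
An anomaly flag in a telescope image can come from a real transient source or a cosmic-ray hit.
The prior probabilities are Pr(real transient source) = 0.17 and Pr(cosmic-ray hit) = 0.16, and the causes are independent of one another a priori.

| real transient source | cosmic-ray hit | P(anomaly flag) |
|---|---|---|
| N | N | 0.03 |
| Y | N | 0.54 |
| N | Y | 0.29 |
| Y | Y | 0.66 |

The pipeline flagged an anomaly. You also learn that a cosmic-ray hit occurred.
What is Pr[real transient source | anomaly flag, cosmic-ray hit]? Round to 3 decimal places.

Sum P(anomaly flag|·) weighted by the priors over both values of real transient source:
  P(anomaly flag | cosmic-ray hit) = 0.29×0.83 + 0.66×0.17
        = 0.240700 + 0.112200 = 0.352900
Keeping only the real transient source-present terms gives 0.112200, so
  P(real transient source | anomaly flag, cosmic-ray hit) = 0.112200 / 0.352900 ≈ 0.318

Pr[real transient source | anomaly flag, cosmic-ray hit] ≈ 0.318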